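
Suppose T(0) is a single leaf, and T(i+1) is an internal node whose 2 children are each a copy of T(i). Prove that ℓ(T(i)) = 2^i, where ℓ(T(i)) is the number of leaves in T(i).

Base case: ℓ(T(0)) = 1, and 2^0 = 1.
Assume ℓ(T(k)) = 2^k.
Then ℓ(T(k+1)) = 2·ℓ(T(k)) = 2·2^k = 2^{k+1}.
This completes the inductive step, so ℓ(T(i)) = 2^i for all i ≥ 0.

ℓ(T(i)) = 2^i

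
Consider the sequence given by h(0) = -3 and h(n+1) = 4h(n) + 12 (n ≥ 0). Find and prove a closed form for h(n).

Claim: h(n) = 4^n − 4.

Base case: h(0) = -3, and 4^0 − 4 = 1 − 4 = -3.
Assume h(m) = 4^m − 4 for some m ≥ 0.
Then h(m+1) = 4h(m) + 12 = 4·(4^m − 4) + 12 = 4^{m+1} − 16 + 12 = 4^{m+1} − 4.
By induction, h(n) = 4^n − 4 for all n ≥ 0.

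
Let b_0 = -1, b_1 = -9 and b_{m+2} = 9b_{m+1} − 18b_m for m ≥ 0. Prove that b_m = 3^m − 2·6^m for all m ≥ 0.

Base cases: b_0 = -1 and 3^0 − 2·6^0 = -1; b_1 = -9 and 3^1 − 2·6^1 = -9.
Assume b_i = 3^i − 2·6^i for all 0 ≤ i ≤ j, where j ≥ 1.
Then b_{j+1} = 9b_j − 18b_{j−1} = 9·(3^j − 2·6^j) − 18·(3^{j−1} − 2·6^{j−1}) = (9·3 − 18)3^{j−1} − 2·(9·6 − 18)6^{j−1} = 9·3^{j−1} − 72·6^{j−1} = 3^{j+1} − 2·6^{j+1}.
By strong induction, b_m = 3^m − 2·6^m for all m ≥ 0.

b_m = 3^m − 2·6^m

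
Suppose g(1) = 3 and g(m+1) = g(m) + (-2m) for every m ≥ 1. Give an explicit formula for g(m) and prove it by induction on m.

Claim: g(m) = -m^2 + m + 3.

Base case: g(1) = 3, and -1^2 + 1 + 3 = 3.
Assume g(k) = -k^2 + k + 3.
Then g(k+1) = g(k) + (-2k) = (-k^2 + k + 3) + (-2k) = -k^2 − k + 3,
and -(k+1)^2 + (k+1) + 3 = -k^2 − k + 3.
Hence g(m) = -m^2 + m + 3 for every m ≥ 1, by induction.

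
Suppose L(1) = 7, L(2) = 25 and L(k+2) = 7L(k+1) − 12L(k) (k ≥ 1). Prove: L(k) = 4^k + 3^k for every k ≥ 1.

Base cases: L(1) = 7 and 4^1 + 3^1 = 7; L(2) = 25 and 4^2 + 3^2 = 25.
Assume L(i) = 4^i + 3^i for all 1 ≤ i ≤ j, where j ≥ 2.
Then L(j+1) = 7L(j) − 12L(j−1) = 7·(4^j + 3^j) − 12·(4^{j−1} + 3^{j−1}) = (7·4 − 12)4^{j−1} + (7·3 − 12)3^{j−1} = 16·4^{j−1} + 9·3^{j−1} = 4^{j+1} + 3^{j+1}.
By strong induction, L(k) = 4^k + 3^k for all k ≥ 1.

L(k) = 4^k + 3^k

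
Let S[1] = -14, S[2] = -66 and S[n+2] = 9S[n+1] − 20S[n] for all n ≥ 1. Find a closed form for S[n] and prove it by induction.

Claim: S[n] = -4^n − 2·5^n.

Base cases: S[1] = -14 and -4^1 − 2·5^1 = -14; S[2] = -66 and -4^2 − 2·5^2 = -66.
Assume S[j] = -4^j − 2·5^j for all 1 ≤ j ≤ k, where k ≥ 2.
Then S[k+1] = 9S[k] − 20S[k−1] = 9·(-4^k − 2·5^k) − 20·(-4^{k−1} − 2·5^{k−1}) = -(9·4 − 20)4^{k−1} − 2·(9·5 − 20)5^{k−1} = -16·4^{k−1} − 50·5^{k−1} = -4^{k+1} − 2·5^{k+1}.
So the formula holds for k+1, and by strong induction S[n] = -4^n − 2·5^n for all n ≥ 1.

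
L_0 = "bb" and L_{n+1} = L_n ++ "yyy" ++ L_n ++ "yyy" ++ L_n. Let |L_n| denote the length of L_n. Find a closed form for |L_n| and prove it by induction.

Claim: |L_n| = 5·3^n − 3.

Base case: |L_0| = 2, and 5·3^0 − 3 = 2.
Assume |L_r| = 5·3^r − 3.
Then |L_{r+1}| = 3|L_r| + 6 = 3(5·3^r − 3) + 6 = 5·3^{r+1} − 9 + 6 = 5·3^{r+1} − 3.
By induction, |L_n| = 5·3^n − 3 for all n ≥ 0.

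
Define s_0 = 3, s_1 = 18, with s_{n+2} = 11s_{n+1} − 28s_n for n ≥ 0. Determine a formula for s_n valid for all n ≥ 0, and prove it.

Claim: s_n = 4^n + 2·7^n.

Base cases: s_0 = 3 and 4^0 + 2·7^0 = 3; s_1 = 18 and 4^1 + 2·7^1 = 18.
Assume s_j = 4^j + 2·7^j for all 0 ≤ j ≤ m, where m ≥ 1.
Then s_{m+1} = 11s_m − 28s_{m−1} = 11·(4^m + 2·7^m) − 28·(4^{m−1} + 2·7^{m−1}) = (11·4 − 28)4^{m−1} + 2·(11·7 − 28)7^{m−1} = 16·4^{m−1} + 98·7^{m−1} = 4^{m+1} + 2·7^{m+1}.
So the formula holds for m+1, and by strong induction s_n = 4^n + 2·7^n for all n ≥ 0.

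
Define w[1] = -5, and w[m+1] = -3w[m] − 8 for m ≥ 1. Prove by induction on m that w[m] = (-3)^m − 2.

Base case: w[1] = -5, and (-3)^1 − 2 = -3 − 2 = -5.
Assume w[r] = (-3)^r − 2 for some r ≥ 1.
Then w[r+1] = -3w[r] − 8 = -3·((-3)^r − 2) − 8 = -3·(-3)^r + 6 − 8 = (-3)^{r+1} − 2.
This completes the inductive step, so w[m] = (-3)^m − 2 for all m ≥ 1.

w[m] = (-3)^m − 2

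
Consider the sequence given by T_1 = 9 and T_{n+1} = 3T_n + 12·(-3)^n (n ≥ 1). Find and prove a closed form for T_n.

Claim: T_n = 3^n − 2·(-3)^n.

Base case: T_1 = 9, and 3^1 − 2·(-3)^1 = 3 + 6 = 9.
Assume T_k = 3^k − 2·(-3)^k for some k ≥ 1.
Then T_{k+1} = 3T_k + 12·(-3)^k = 3·(3^k − 2·(-3)^k) + 12·(-3)^k = 3^{k+1} − 6·(-3)^k + 12·(-3)^k = 3^{k+1} + 6·(-3)^k = 3^{k+1} − 2·(-3)^{k+1}.
By induction, T_n = 3^n − 2·(-3)^n for all n ≥ 1.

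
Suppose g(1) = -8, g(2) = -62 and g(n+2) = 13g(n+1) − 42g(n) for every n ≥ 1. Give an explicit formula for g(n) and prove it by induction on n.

Claim: g(n) = 6^n − 2·7^n.

Base cases: g(1) = -8 and 6^1 − 2·7^1 = -8; g(2) = -62 and 6^2 − 2·7^2 = -62.
Assume g(j) = 6^j − 2·7^j for all 1 ≤ j ≤ k, where k ≥ 2.
Then g(k+1) = 13g(k) − 42g(k−1) = 13·(6^k − 2·7^k) − 42·(6^{k−1} − 2·7^{k−1}) = (13·6 − 42)6^{k−1} − 2·(13·7 − 42)7^{k−1} = 36·6^{k−1} − 98·7^{k−1} = 6^{k+1} − 2·7^{k+1}.
By strong induction, g(n) = 6^n − 2·7^n for all n ≥ 1.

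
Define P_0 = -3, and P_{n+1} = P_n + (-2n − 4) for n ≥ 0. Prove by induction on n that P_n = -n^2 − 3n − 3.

Base case: P_0 = -3, and -0^2 − 3·0 − 3 = -3.
Assume P_m = -m^2 − 3m − 3.
Then P_{m+1} = P_m + (-2m − 4) = (-m^2 − 3m − 3) + (-2m − 4) = -m^2 − 5m − 7,
and -(m+1)^2 − 3·(m+1) − 3 = -m^2 − 5m − 7.
Hence P_n = -n^2 − 3n − 3 for every n ≥ 0, by induction.

P_n = -n^2 − 3n − 3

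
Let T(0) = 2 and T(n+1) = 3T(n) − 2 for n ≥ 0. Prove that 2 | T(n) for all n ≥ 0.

Base case: T(0) = 2 = 2·1, so 2 | T(0).
Assume 2 | T(j), so T(j) = 2t for some integer t.
Then T(j+1) = 3T(j) − 2 = 3·(2t) − 2 = 2(3t − 1), so 2 | T(j+1).
So the property holds for j+1, and by induction 2 | T(n) for all n ≥ 0.

2 | T(n)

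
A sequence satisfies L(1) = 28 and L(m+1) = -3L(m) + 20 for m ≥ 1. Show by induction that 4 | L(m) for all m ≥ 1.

Base case: L(1) = 28 = 4·7, so 4 | L(1).
Assume 4 | L(j), so L(j) = 4t for some integer t.
Then L(j+1) = -3L(j) + 20 = -3·(4t) + 20 = 4(-3t + 5), so 4 | L(j+1).
By induction, 4 | L(m) for all m ≥ 1.

4 | L(m)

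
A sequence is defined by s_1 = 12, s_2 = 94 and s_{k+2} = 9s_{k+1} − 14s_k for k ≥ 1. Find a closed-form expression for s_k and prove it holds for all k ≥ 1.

Claim: s_k = -2^k + 2·7^k.

Base cases: s_1 = 12 and -2^1 + 2·7^1 = 12; s_2 = 94 and -2^2 + 2·7^2 = 94.
Assume s_j = -2^j + 2·7^j for all 1 ≤ j ≤ r, where r ≥ 2.
Then s_{r+1} = 9s_r − 14s_{r−1} = 9·(-2^r + 2·7^r) − 14·(-2^{r−1} + 2·7^{r−1}) = -(9·2 − 14)2^{r−1} + 2·(9·7 − 14)7^{r−1} = -4·2^{r−1} + 98·7^{r−1} = -2^{r+1} + 2·7^{r+1}.
Hence s_k = -2^k + 2·7^k for every k ≥ 1, by strong induction.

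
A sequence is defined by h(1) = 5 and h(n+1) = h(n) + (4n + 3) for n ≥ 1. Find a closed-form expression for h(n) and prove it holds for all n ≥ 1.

Claim: h(n) = 2n^2 + n + 2.

Base case: h(1) = 5, and 2·1^2 + 1 + 2 = 5.
Assume h(m) = 2m^2 + m + 2.
Then h(m+1) = h(m) + (4m + 3) = (2m^2 + m + 2) + (4m + 3) = 2m^2 + 5m + 5,
and 2·(m+1)^2 + (m+1) + 2 = 2m^2 + 5m + 5.
By induction, h(n) = 2n^2 + n + 2 for all n ≥ 1.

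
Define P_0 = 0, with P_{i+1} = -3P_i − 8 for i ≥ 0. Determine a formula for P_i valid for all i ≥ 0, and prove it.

Claim: P_i = 2·(-3)^i − 2.

Base case: P_0 = 0, and 2·(-3)^0 − 2 = 2 − 2 = 0.
Assume P_r = 2·(-3)^r − 2 for some r ≥ 0.
Then P_{r+1} = -3P_r − 8 = -3·(2·(-3)^r − 2) − 8 = -6·(-3)^r + 6 − 8 = 2·(-3)^{r+1} − 2.
This completes the inductive step, so P_i = 2·(-3)^i − 2 for all i ≥ 0.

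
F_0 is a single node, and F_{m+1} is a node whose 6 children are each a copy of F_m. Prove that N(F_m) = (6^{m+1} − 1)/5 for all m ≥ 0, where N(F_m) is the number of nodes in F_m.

Base case: N(F_0) = 1, and (6^{0+1} − 1)/5 = 1.
Assume N(F_j) = (6^{j+1} − 1)/5.
Then N(F_{j+1}) = 1 + 6N(F_j) = 1 + 6·(6^{j+1} − 1)/5 = 1 + (6^{j+2} − 6)/5 = (5 + 6^{j+2} − 6)/5 = (6^{j+2} − 1)/5.
So the formula holds for j+1, and by induction N(F_m) = (6^{m+1} − 1)/5 for all m ≥ 0.

N(F_m) = (6^{m+1} − 1)/5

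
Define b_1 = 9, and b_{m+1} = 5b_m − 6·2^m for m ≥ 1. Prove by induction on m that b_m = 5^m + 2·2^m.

Base case: b_1 = 9, and 5^1 + 2·2^1 = 5 + 4 = 9.
Assume b_k = 5^k + 2·2^k for some k ≥ 1.
Then b_{k+1} = 5b_k − 6·2^k = 5·(5^k + 2·2^k) − 6·2^k = 5^{k+1} + 10·2^k − 6·2^k = 5^{k+1} + 4·2^k = 5^{k+1} + 2·2^{k+1}.
So the formula holds for k+1, and by induction b_m = 5^m + 2·2^m for all m ≥ 1.

b_m = 5^m + 2·2^m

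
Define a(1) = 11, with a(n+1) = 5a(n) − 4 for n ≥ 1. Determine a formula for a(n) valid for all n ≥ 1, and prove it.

Claim: a(n) = 2·5^n + 1.

Base case: a(1) = 11, and 2·5^1 + 1 = 10 + 1 = 11.
Assume a(r) = 2·5^r + 1 for some r ≥ 1.
Then a(r+1) = 5a(r) − 4 = 5·(2·5^r + 1) − 4 = 10·5^r + 5 − 4 = 2·5^{r+1} + 1.
By induction, a(n) = 2·5^n + 1 for all n ≥ 1.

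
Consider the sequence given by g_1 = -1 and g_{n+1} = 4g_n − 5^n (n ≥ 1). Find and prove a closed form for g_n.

Claim: g_n = 4^n − 5^n.

Base case: g_1 = -1, and 4^1 − 5^1 = 4 − 5 = -1.
Assume g_m = 4^m − 5^m for some m ≥ 1.
Then g_{m+1} = 4g_m − 5^m = 4·(4^m − 5^m) − 5^m = 4^{m+1} − 4·5^m − 5^m = 4^{m+1} − 5·5^m = 4^{m+1} − 5^{m+1}.
By induction, g_n = 4^n − 5^n for all n ≥ 1.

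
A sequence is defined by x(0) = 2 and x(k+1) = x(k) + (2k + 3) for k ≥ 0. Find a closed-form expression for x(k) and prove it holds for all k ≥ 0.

Claim: x(k) = k^2 + 2k + 2.

Base case: x(0) = 2, and 0^2 + 2·0 + 2 = 2.
Assume x(r) = r^2 + 2r + 2.
Then x(r+1) = x(r) + (2r + 3) = (r^2 + 2r + 2) + (2r + 3) = r^2 + 4r + 5,
and (r+1)^2 + 2·(r+1) + 2 = r^2 + 4r + 5.
By induction, x(k) = k^2 + 2k + 2 for all k ≥ 0.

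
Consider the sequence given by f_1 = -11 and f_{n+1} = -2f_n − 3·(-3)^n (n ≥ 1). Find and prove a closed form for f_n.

Claim: f_n = (-2)^n + 3·(-3)^n.

Base case: f_1 = -11, and (-2)^1 + 3·(-3)^1 = -2 − 9 = -11.
Assume f_k = (-2)^k + 3·(-3)^k for some k ≥ 1.
Then f_{k+1} = -2f_k − 3·(-3)^k = -2·((-2)^k + 3·(-3)^k) − 3·(-3)^k = (-2)^{k+1} − 6·(-3)^k − 3·(-3)^k = (-2)^{k+1} − 9·(-3)^k = (-2)^{k+1} + 3·(-3)^{k+1}.
Hence f_n = (-2)^n + 3·(-3)^n for every n ≥ 1, by induction.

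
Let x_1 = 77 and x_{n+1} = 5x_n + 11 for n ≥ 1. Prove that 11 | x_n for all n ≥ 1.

Base case: x_1 = 77 = 11·7, so 11 | x_1.
Assume 11 | x_m, so x_m = 11t for some integer t.
Then x_{m+1} = 5x_m + 11 = 5·(11t) + 11 = 11(5t + 1), so 11 | x_{m+1}.
So the property holds for m+1, and by induction 11 | x_n for all n ≥ 1.

11 | x_n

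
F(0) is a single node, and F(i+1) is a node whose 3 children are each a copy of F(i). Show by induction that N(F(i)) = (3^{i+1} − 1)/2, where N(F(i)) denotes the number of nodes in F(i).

Base case: N(F(0)) = 1, and (3^{0+1} − 1)/2 = 1.
Assume N(F(m)) = (3^{m+1} − 1)/2.
Then N(F(m+1)) = 1 + 3N(F(m)) = 1 + 3·(3^{m+1} − 1)/2 = 1 + (3^{m+2} − 3)/2 = (2 + 3^{m+2} − 3)/2 = (3^{m+2} − 1)/2.
So the formula holds for m+1, and by induction N(F(i)) = (3^{i+1} − 1)/2 for all i ≥ 0.

N(F(i)) = (3^{i+1} − 1)/2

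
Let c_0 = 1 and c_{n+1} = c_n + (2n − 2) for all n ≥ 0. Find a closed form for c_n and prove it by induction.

Claim: c_n = n^2 − 3n + 1.

Base case: c_0 = 1, and 0^2 − 3·0 + 1 = 1.
Assume c_m = m^2 − 3m + 1.
Then c_{m+1} = c_m + (2m − 2) = (m^2 − 3m + 1) + (2m − 2) = m^2 − m − 1,
and (m+1)^2 − 3·(m+1) + 1 = m^2 − m − 1.
By induction, c_n = n^2 − 3n + 1 for all n ≥ 0.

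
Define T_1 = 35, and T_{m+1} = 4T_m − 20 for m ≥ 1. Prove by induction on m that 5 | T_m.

Base case: T_1 = 35 = 5·7, so 5 | T_1.
Assume 5 | T_j, so T_j = 5t for some integer t.
Then T_{j+1} = 4T_j − 20 = 4·(5t) − 20 = 5(4t − 4), so 5 | T_{j+1}.
So the property holds for j+1, and by induction 5 | T_m for all m ≥ 1.

5 | T_m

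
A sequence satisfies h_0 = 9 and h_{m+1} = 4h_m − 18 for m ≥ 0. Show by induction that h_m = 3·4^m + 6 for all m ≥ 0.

Base case: h_0 = 9, and 3·4^0 + 6 = 3 + 6 = 9.
Assume h_j = 3·4^j + 6 for some j ≥ 0.
Then h_{j+1} = 4h_j − 18 = 4·(3·4^j + 6) − 18 = 12·4^j + 24 − 18 = 3·4^{j+1} + 6.
Hence h_m = 3·4^m + 6 for every m ≥ 0, by induction.

h_m = 3·4^m + 6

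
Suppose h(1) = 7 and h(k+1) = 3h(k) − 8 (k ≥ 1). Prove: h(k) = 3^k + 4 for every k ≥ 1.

Base case: h(1) = 7, and 3^1 + 4 = 3 + 4 = 7.
Assume h(j) = 3^j + 4 for some j ≥ 1.
Then h(j+1) = 3h(j) − 8 = 3·(3^j + 4) − 8 = 3^{j+1} + 12 − 8 = 3^{j+1} + 4.
By induction, h(k) = 3^k + 4 for all k ≥ 1.

h(k) = 3^k + 4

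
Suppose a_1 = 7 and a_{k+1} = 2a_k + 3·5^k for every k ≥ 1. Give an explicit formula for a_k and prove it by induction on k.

Claim: a_k = 2^k + 5^k.

Base case: a_1 = 7, and 2^1 + 5^1 = 2 + 5 = 7.
Assume a_m = 2^m + 5^m for some m ≥ 1.
Then a_{m+1} = 2a_m + 3·5^m = 2·(2^m + 5^m) + 3·5^m = 2^{m+1} + 2·5^m + 3·5^m = 2^{m+1} + 5·5^m = 2^{m+1} + 5^{m+1}.
So the formula holds for m+1, and by induction a_k = 2^k + 5^k for all k ≥ 1.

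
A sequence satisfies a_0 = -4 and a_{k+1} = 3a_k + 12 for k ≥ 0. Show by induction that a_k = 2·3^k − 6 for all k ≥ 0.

Base case: a_0 = -4, and 2·3^0 − 6 = 2 − 6 = -4.
Assume a_m = 2·3^m − 6 for some m ≥ 0.
Then a_{m+1} = 3a_m + 12 = 3·(2·3^m − 6) + 12 = 6·3^m − 18 + 12 = 2·3^{m+1} − 6.
This completes the inductive step, so a_k = 2·3^k − 6 for all k ≥ 0.

a_k = 2·3^k − 6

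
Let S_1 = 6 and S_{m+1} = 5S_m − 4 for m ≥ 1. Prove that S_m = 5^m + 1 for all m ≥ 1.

Base case: S_1 = 6, and 5^1 + 1 = 5 + 1 = 6.
Assume S_k = 5^k + 1 for some k ≥ 1.
Then S_{k+1} = 5S_k − 4 = 5·(5^k + 1) − 4 = 5^{k+1} + 5 − 4 = 5^{k+1} + 1.
This completes the inductive step, so S_m = 5^m + 1 for all m ≥ 1.

S_m = 5^m + 1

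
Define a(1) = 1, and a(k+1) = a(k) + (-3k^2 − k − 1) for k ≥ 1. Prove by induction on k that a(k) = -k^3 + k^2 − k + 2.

Base case: a(1) = 1, and -1^3 + 1^2 − 1 + 2 = 1.
Assume a(j) = -j^3 + j^2 − j + 2.
Then a(j+1) = a(j) + (-3j^2 − j − 1) = (-j^3 + j^2 − j + 2) + (-3j^2 − j − 1) = -j^3 − 2j^2 − 2j + 1,
and -(j+1)^3 + (j+1)^2 − (j+1) + 2 = -j^3 − 2j^2 − 2j + 1.
This completes the inductive step, so a(k) = -k^3 + k^2 − k + 2 for all k ≥ 1.

a(k) = -k^3 + k^2 − k + 2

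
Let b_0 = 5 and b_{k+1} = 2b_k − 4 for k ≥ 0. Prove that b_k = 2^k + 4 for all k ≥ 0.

Base case: b_0 = 5, and 2^0 + 4 = 1 + 4 = 5.
Assume b_j = 2^j + 4 for some j ≥ 0.
Then b_{j+1} = 2b_j − 4 = 2·(2^j + 4) − 4 = 2^{j+1} + 8 − 4 = 2^{j+1} + 4.
So the formula holds for j+1, and by induction b_k = 2^k + 4 for all k ≥ 0.

b_k = 2^k + 4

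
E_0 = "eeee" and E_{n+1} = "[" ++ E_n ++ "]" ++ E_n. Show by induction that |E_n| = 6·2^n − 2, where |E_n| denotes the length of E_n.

Base case: |E_0| = 4, and 6·2^0 − 2 = 4.
Assume |E_m| = 6·2^m − 2.
Then |E_{m+1}| = 1 + |E_m| + 1 + |E_m| = 2|E_m| + 2 = 2(6·2^m − 2) + 2 = 6·2^{m+1} − 4 + 2 = 6·2^{m+1} − 2.
Hence |E_n| = 6·2^n − 2 for every n ≥ 0, by induction.

|E_n| = 6·2^n − 2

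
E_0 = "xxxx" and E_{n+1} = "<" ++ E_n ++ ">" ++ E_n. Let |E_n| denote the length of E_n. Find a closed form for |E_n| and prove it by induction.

Claim: |E_n| = 6·2^n − 2.

Base case: |E_0| = 4, and 6·2^0 − 2 = 4.
Assume |E_j| = 6·2^j − 2.
Then |E_{j+1}| = 1 + |E_j| + 1 + |E_j| = 2|E_j| + 2 = 2(6·2^j − 2) + 2 = 6·2^{j+1} − 4 + 2 = 6·2^{j+1} − 2.
So the formula holds for j+1, and by induction |E_n| = 6·2^n − 2 for all n ≥ 0.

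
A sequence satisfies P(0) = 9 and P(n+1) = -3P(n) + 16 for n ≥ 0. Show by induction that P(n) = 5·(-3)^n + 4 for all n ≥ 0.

Base case: P(0) = 9, and 5·(-3)^0 + 4 = 5 + 4 = 9.
Assume P(m) = 5·(-3)^m + 4 for some m ≥ 0.
Then P(m+1) = -3P(m) + 16 = -3·(5·(-3)^m + 4) + 16 = -15·(-3)^m − 12 + 16 = 5·(-3)^{m+1} + 4.
This completes the inductive step, so P(n) = 5·(-3)^n + 4 for all n ≥ 0.

P(n) = 5·(-3)^n + 4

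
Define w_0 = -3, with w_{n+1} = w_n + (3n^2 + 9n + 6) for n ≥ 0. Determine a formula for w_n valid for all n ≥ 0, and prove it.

Claim: w_n = n^3 + 3n^2 + 2n − 3.

Base case: w_0 = -3, and 0^3 + 3·0^2 + 2·0 − 3 = -3.
Assume w_j = j^3 + 3j^2 + 2j − 3.
Then w_{j+1} = w_j + (3j^2 + 9j + 6) = (j^3 + 3j^2 + 2j − 3) + (3j^2 + 9j + 6) = j^3 + 6j^2 + 11j + 3,
and (j+1)^3 + 3·(j+1)^2 + 2·(j+1) − 3 = j^3 + 6j^2 + 11j + 3.
Hence w_n = n^3 + 3n^2 + 2n − 3 for every n ≥ 0, by induction.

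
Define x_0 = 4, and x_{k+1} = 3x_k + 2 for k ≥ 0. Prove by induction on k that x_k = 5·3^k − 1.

Base case: x_0 = 4, and 5·3^0 − 1 = 5 − 1 = 4.
Assume x_r = 5·3^r − 1 for some r ≥ 0.
Then x_{r+1} = 3x_r + 2 = 3·(5·3^r − 1) + 2 = 15·3^r − 3 + 2 = 5·3^{r+1} − 1.
By induction, x_k = 5·3^k − 1 for all k ≥ 0.

x_k = 5·3^k − 1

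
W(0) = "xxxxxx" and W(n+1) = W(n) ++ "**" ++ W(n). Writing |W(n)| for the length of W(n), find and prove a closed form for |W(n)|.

Claim: |W(n)| = 2^{n+3} − 2.

Base case: |W(0)| = 6, and 2^{0+3} − 2 = 6.
Assume |W(j)| = 2^{j+3} − 2.
Then |W(j+1)| = |W(j)| + 2 + |W(j)| = 2|W(j)| + 2 = 2(2^{j+3} − 2) + 2 = 2^{j+1+3} − 4 + 2 = 2^{j+1+3} − 2.
Hence |W(n)| = 2^{n+3} − 2 for every n ≥ 0, by induction.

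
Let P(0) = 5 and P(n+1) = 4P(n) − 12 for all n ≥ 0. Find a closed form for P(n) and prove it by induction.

Claim: P(n) = 4^n + 4.

Base case: P(0) = 5, and 4^0 + 4 = 1 + 4 = 5.
Assume P(k) = 4^k + 4 for some k ≥ 0.
Then P(k+1) = 4P(k) − 12 = 4·(4^k + 4) − 12 = 4^{k+1} + 16 − 12 = 4^{k+1} + 4.
So the formula holds for k+1, and by induction P(n) = 4^n + 4 for all n ≥ 0.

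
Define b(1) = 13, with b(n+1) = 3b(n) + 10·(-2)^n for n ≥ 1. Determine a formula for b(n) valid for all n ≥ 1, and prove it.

Claim: b(n) = 3·3^n − 2·(-2)^n.

Base case: b(1) = 13, and 3·3^1 − 2·(-2)^1 = 9 + 4 = 13.
Assume b(m) = 3·3^m − 2·(-2)^m for some m ≥ 1.
Then b(m+1) = 3b(m) + 10·(-2)^m = 3·(3·3^m − 2·(-2)^m) + 10·(-2)^m = 3·3^{m+1} − 6·(-2)^m + 10·(-2)^m = 3·3^{m+1} + 4·(-2)^m = 3·3^{m+1} − 2·(-2)^{m+1}.
So the formula holds for m+1, and by induction b(n) = 3·3^n − 2·(-2)^n for all n ≥ 1.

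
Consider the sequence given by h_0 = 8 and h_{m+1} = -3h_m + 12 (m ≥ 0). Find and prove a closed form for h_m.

Claim: h_m = 5·(-3)^m + 3.

Base case: h_0 = 8, and 5·(-3)^0 + 3 = 5 + 3 = 8.
Assume h_k = 5·(-3)^k + 3 for some k ≥ 0.
Then h_{k+1} = -3h_k + 12 = -3·(5·(-3)^k + 3) + 12 = -15·(-3)^k − 9 + 12 = 5·(-3)^{k+1} + 3.
This completes the inductive step, so h_m = 5·(-3)^m + 3 for all m ≥ 0.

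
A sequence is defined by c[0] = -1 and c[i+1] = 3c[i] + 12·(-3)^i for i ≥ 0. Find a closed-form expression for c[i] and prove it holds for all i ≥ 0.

Claim: c[i] = 3^i − 2·(-3)^i.

Base case: c[0] = -1, and 3^0 − 2·(-3)^0 = 1 − 2 = -1.
Assume c[m] = 3^m − 2·(-3)^m for some m ≥ 0.
Then c[m+1] = 3c[m] + 12·(-3)^m = 3·(3^m − 2·(-3)^m) + 12·(-3)^m = 3^{m+1} − 6·(-3)^m + 12·(-3)^m = 3^{m+1} + 6·(-3)^m = 3^{m+1} − 2·(-3)^{m+1}.
So the formula holds for m+1, and by induction c[i] = 3^i − 2·(-3)^i for all i ≥ 0.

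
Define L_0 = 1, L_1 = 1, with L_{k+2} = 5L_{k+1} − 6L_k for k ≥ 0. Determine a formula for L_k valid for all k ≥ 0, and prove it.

Claim: L_k = 2·2^k − 3^k.

Base cases: L_0 = 1 and 2·2^0 − 3^0 = 1; L_1 = 1 and 2·2^1 − 3^1 = 1.
Assume L_j = 2·2^j − 3^j for all 0 ≤ j ≤ r, where r ≥ 1.
Then L_{r+1} = 5L_r − 6L_{r−1} = 5·(2·2^r − 3^r) − 6·(2·2^{r−1} − 3^{r−1}) = 2·(5·2 − 6)2^{r−1} − (5·3 − 6)3^{r−1} = 8·2^{r−1} − 9·3^{r−1} = 2·2^{r+1} − 3^{r+1}.
By strong induction, L_k = 2·2^k − 3^k for all k ≥ 0.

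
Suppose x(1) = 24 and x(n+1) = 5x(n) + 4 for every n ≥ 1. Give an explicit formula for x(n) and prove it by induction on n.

Claim: x(n) = 5^{n+1} − 1.

Base case: x(1) = 24, and 5^{1+1} − 1 = 25 − 1 = 24.
Assume x(r) = 5^{r+1} − 1 for some r ≥ 1.
Then x(r+1) = 5x(r) + 4 = 5·(5^{r+1} − 1) + 4 = 5^{r+2} − 5 + 4 = 5^{r+2} − 1.
So the formula holds for r+1, and by induction x(n) = 5^{n+1} − 1 for all n ≥ 1.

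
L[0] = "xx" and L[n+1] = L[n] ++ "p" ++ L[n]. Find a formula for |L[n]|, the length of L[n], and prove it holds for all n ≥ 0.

Claim: |L[n]| = 3·2^n − 1.

Base case: |L[0]| = 2, and 3·2^0 − 1 = 2.
Assume |L[m]| = 3·2^m − 1.
Then |L[m+1]| = |L[m]| + 1 + |L[m]| = 2|L[m]| + 1 = 2(3·2^m − 1) + 1 = 3·2^{m+1} − 2 + 1 = 3·2^{m+1} − 1.
This completes the inductive step, so |L[n]| = 3·2^n − 1 for all n ≥ 0.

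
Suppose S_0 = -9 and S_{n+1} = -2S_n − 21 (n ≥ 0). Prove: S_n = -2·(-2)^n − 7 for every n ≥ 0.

Base case: S_0 = -9, and -2·(-2)^0 − 7 = -2 − 7 = -9.
Assume S_k = -2·(-2)^k − 7 for some k ≥ 0.
Then S_{k+1} = -2S_k − 21 = -2·(-2·(-2)^k − 7) − 21 = 4·(-2)^k + 14 − 21 = -2·(-2)^{k+1} − 7.
By induction, S_n = -2·(-2)^n − 7 for all n ≥ 0.

S_n = -2·(-2)^n − 7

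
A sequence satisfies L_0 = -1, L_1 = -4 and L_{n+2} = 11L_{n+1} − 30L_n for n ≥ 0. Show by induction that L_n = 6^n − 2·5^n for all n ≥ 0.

Base cases: L_0 = -1 and 6^0 − 2·5^0 = -1; L_1 = -4 and 6^1 − 2·5^1 = -4.
Assume L_j = 6^j − 2·5^j for all 0 ≤ j ≤ m, where m ≥ 1.
Then L_{m+1} = 11L_m − 30L_{m−1} = 11·(6^m − 2·5^m) − 30·(6^{m−1} − 2·5^{m−1}) = (11·6 − 30)6^{m−1} − 2·(11·5 − 30)5^{m−1} = 36·6^{m−1} − 50·5^{m−1} = 6^{m+1} − 2·5^{m+1}.
This completes the inductive step, so L_n = 6^n − 2·5^n for all n ≥ 0.

L_n = 6^n − 2·5^n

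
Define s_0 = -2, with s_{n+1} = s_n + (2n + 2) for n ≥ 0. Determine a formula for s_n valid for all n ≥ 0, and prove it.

Claim: s_n = n^2 + n − 2.

Base case: s_0 = -2, and 0^2 + 0 − 2 = -2.
Assume s_k = k^2 + k − 2.
Then s_{k+1} = s_k + (2k + 2) = (k^2 + k − 2) + (2k + 2) = k^2 + 3k,
and (k+1)^2 + (k+1) − 2 = k^2 + 3k.
Hence s_n = n^2 + n − 2 for every n ≥ 0, by induction.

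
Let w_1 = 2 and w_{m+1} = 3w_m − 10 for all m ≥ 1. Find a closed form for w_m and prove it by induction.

Claim: w_m = -3^m + 5.

Base case: w_1 = 2, and -3^1 + 5 = -3 + 5 = 2.
Assume w_j = -3^j + 5 for some j ≥ 1.
Then w_{j+1} = 3w_j − 10 = 3·(-3^j + 5) − 10 = -3^{j+1} + 15 − 10 = -3^{j+1} + 5.
So the formula holds for j+1, and by induction w_m = -3^m + 5 for all m ≥ 1.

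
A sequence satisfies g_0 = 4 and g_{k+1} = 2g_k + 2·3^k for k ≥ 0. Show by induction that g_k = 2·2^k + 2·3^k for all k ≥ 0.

Base case: g_0 = 4, and 2·2^0 + 2·3^0 = 2 + 2 = 4.
Assume g_j = 2·2^j + 2·3^j for some j ≥ 0.
Then g_{j+1} = 2g_j + 2·3^j = 2·(2·2^j + 2·3^j) + 2·3^j = 2·2^{j+1} + 4·3^j + 2·3^j = 2·2^{j+1} + 6·3^j = 2·2^{j+1} + 2·3^{j+1}.
By induction, g_k = 2·2^k + 2·3^k for all k ≥ 0.

g_k = 2·2^k + 2·3^k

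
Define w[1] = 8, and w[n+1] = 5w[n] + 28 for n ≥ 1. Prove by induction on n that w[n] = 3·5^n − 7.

Base case: w[1] = 8, and 3·5^1 − 7 = 15 − 7 = 8.
Assume w[k] = 3·5^k − 7 for some k ≥ 1.
Then w[k+1] = 5w[k] + 28 = 5·(3·5^k − 7) + 28 = 15·5^k − 35 + 28 = 3·5^{k+1} − 7.
By induction, w[n] = 3·5^n − 7 for all n ≥ 1.

w[n] = 3·5^n − 7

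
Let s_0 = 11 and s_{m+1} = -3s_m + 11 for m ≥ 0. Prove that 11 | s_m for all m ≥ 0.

Base case: s_0 = 11 = 11·1, so 11 | s_0.
Assume 11 | s_r, so s_r = 11t for some integer t.
Then s_{r+1} = -3s_r + 11 = -3·(11t) + 11 = 11(-3t + 1), so 11 | s_{r+1}.
Hence 11 | s_m for every m ≥ 0, by induction.

11 | s_m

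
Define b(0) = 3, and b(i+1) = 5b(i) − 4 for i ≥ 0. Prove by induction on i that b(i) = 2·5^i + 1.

Base case: b(0) = 3, and 2·5^0 + 1 = 2 + 1 = 3.
Assume b(m) = 2·5^m + 1 for some m ≥ 0.
Then b(m+1) = 5b(m) − 4 = 5·(2·5^m + 1) − 4 = 10·5^m + 5 − 4 = 2·5^{m+1} + 1.
This completes the inductive step, so b(i) = 2·5^i + 1 for all i ≥ 0.

b(i) = 2·5^i + 1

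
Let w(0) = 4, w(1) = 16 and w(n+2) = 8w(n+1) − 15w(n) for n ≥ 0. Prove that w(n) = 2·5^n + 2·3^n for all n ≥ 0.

Base cases: w(0) = 4 and 2·5^0 + 2·3^0 = 4; w(1) = 16 and 2·5^1 + 2·3^1 = 16.
Assume w(i) = 2·5^i + 2·3^i for all 0 ≤ i ≤ j, where j ≥ 1.
Then w(j+1) = 8w(j) − 15w(j−1) = 8·(2·5^j + 2·3^j) − 15·(2·5^{j−1} + 2·3^{j−1}) = 2·(8·5 − 15)5^{j−1} + 2·(8·3 − 15)3^{j−1} = 50·5^{j−1} + 18·3^{j−1} = 2·5^{j+1} + 2·3^{j+1}.
So the formula holds for j+1, and by strong induction w(n) = 2·5^n + 2·3^n for all n ≥ 0.

w(n) = 2·5^n + 2·3^n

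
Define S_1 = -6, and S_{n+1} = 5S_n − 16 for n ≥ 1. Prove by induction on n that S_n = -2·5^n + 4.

Base case: S_1 = -6, and -2·5^1 + 4 = -10 + 4 = -6.
Assume S_k = -2·5^k + 4 for some k ≥ 1.
Then S_{k+1} = 5S_k − 16 = 5·(-2·5^k + 4) − 16 = -10·5^k + 20 − 16 = -2·5^{k+1} + 4.
By induction, S_n = -2·5^n + 4 for all n ≥ 1.

S_n = -2·5^n + 4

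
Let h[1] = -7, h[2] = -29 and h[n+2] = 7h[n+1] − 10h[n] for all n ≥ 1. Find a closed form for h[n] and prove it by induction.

Claim: h[n] = -2^n − 5^n.

Base cases: h[1] = -7 and -2^1 − 5^1 = -7; h[2] = -29 and -2^2 − 5^2 = -29.
Assume h[j] = -2^j − 5^j for all 1 ≤ j ≤ k, where k ≥ 2.
Then h[k+1] = 7h[k] − 10h[k−1] = 7·(-2^k − 5^k) − 10·(-2^{k−1} − 5^{k−1}) = -(7·2 − 10)2^{k−1} − (7·5 − 10)5^{k−1} = -4·2^{k−1} − 25·5^{k−1} = -2^{k+1} − 5^{k+1}.
This completes the inductive step, so h[n] = -2^n − 5^n for all n ≥ 1.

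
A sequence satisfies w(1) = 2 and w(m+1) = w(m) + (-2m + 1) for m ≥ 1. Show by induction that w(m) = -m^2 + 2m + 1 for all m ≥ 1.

Base case: w(1) = 2, and -1^2 + 2·1 + 1 = 2.
Assume w(j) = -j^2 + 2j + 1.
Then w(j+1) = w(j) + (-2j + 1) = (-j^2 + 2j + 1) + (-2j + 1) = -j^2 + 2,
and -(j+1)^2 + 2·(j+1) + 1 = -j^2 + 2.
Hence w(m) = -m^2 + 2m + 1 for every m ≥ 1, by induction.

w(m) = -m^2 + 2m + 1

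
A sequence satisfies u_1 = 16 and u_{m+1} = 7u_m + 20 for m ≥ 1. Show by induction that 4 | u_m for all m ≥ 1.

Base case: u_1 = 16 = 4·4, so 4 | u_1.
Assume 4 | u_k, so u_k = 4t for some integer t.
Then u_{k+1} = 7u_k + 20 = 7·(4t) + 20 = 4(7t + 5), so 4 | u_{k+1}.
So the property holds for k+1, and by induction 4 | u_m for all m ≥ 1.

4 | u_m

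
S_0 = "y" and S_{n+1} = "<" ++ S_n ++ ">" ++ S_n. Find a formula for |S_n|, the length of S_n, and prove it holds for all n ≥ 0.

Claim: |S_n| = 3·2^n − 2.

Base case: |S_0| = 1, and 3·2^0 − 2 = 1.
Assume |S_j| = 3·2^j − 2.
Then |S_{j+1}| = 1 + |S_j| + 1 + |S_j| = 2|S_j| + 2 = 2(3·2^j − 2) + 2 = 3·2^{j+1} − 4 + 2 = 3·2^{j+1} − 2.
By induction, |S_n| = 3·2^n − 2 for all n ≥ 0.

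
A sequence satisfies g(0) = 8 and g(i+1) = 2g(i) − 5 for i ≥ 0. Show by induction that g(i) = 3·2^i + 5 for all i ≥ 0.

Base case: g(0) = 8, and 3·2^0 + 5 = 3 + 5 = 8.
Assume g(j) = 3·2^j + 5 for some j ≥ 0.
Then g(j+1) = 2g(j) − 5 = 2·(3·2^j + 5) − 5 = 6·2^j + 10 − 5 = 3·2^{j+1} + 5.
So the formula holds for j+1, and by induction g(i) = 3·2^i + 5 for all i ≥ 0.

g(i) = 3·2^i + 5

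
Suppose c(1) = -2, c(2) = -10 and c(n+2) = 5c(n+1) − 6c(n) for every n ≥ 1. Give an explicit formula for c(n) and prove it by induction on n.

Claim: c(n) = 2·2^n − 2·3^n.

Base cases: c(1) = -2 and 2·2^1 − 2·3^1 = -2; c(2) = -10 and 2·2^2 − 2·3^2 = -10.
Assume c(j) = 2·2^j − 2·3^j for all 1 ≤ j ≤ m, where m ≥ 2.
Then c(m+1) = 5c(m) − 6c(m−1) = 5·(2·2^m − 2·3^m) − 6·(2·2^{m−1} − 2·3^{m−1}) = 2·(5·2 − 6)2^{m−1} − 2·(5·3 − 6)3^{m−1} = 8·2^{m−1} − 18·3^{m−1} = 2·2^{m+1} − 2·3^{m+1}.
This completes the inductive step, so c(n) = 2·2^n − 2·3^n for all n ≥ 1.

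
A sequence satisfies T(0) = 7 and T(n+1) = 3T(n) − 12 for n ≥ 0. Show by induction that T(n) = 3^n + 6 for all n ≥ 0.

Base case: T(0) = 7, and 3^0 + 6 = 1 + 6 = 7.
Assume T(m) = 3^m + 6 for some m ≥ 0.
Then T(m+1) = 3T(m) − 12 = 3·(3^m + 6) − 12 = 3^{m+1} + 18 − 12 = 3^{m+1} + 6.
Hence T(n) = 3^n + 6 for every n ≥ 0, by induction.

T(n) = 3^n + 6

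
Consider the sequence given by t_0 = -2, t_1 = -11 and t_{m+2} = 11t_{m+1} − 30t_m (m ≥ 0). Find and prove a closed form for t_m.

Claim: t_m = -5^m − 6^m.

Base cases: t_0 = -2 and -5^0 − 6^0 = -2; t_1 = -11 and -5^1 − 6^1 = -11.
Assume t_j = -5^j − 6^j for all 0 ≤ j ≤ k, where k ≥ 1.
Then t_{k+1} = 11t_k − 30t_{k−1} = 11·(-5^k − 6^k) − 30·(-5^{k−1} − 6^{k−1}) = -(11·5 − 30)5^{k−1} − (11·6 − 30)6^{k−1} = -25·5^{k−1} − 36·6^{k−1} = -5^{k+1} − 6^{k+1}.
So the formula holds for k+1, and by strong induction t_m = -5^m − 6^m for all m ≥ 0.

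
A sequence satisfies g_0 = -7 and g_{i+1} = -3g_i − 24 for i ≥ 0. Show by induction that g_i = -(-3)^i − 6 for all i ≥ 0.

Base case: g_0 = -7, and -(-3)^0 − 6 = -1 − 6 = -7.
Assume g_j = -(-3)^j − 6 for some j ≥ 0.
Then g_{j+1} = -3g_j − 24 = -3·(-(-3)^j − 6) − 24 = 3·(-3)^j + 18 − 24 = -(-3)^{j+1} − 6.
By induction, g_i = -(-3)^i − 6 for all i ≥ 0.

g_i = -(-3)^i − 6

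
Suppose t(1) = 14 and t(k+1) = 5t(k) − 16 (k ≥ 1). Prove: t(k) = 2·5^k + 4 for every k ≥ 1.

Base case: t(1) = 14, and 2·5^1 + 4 = 10 + 4 = 14.
Assume t(r) = 2·5^r + 4 for some r ≥ 1.
Then t(r+1) = 5t(r) − 16 = 5·(2·5^r + 4) − 16 = 10·5^r + 20 − 16 = 2·5^{r+1} + 4.
Hence t(k) = 2·5^k + 4 for every k ≥ 1, by induction.

t(k) = 2·5^k + 4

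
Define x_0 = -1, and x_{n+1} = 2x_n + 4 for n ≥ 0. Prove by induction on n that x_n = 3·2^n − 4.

Base case: x_0 = -1, and 3·2^0 − 4 = 3 − 4 = -1.
Assume x_j = 3·2^j − 4 for some j ≥ 0.
Then x_{j+1} = 2x_j + 4 = 2·(3·2^j − 4) + 4 = 6·2^j − 8 + 4 = 3·2^{j+1} − 4.
Hence x_n = 3·2^n − 4 for every n ≥ 0, by induction.

x_n = 3·2^n − 4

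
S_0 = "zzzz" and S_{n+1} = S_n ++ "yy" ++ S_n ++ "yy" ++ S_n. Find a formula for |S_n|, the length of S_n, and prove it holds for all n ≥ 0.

Claim: |S_n| = 6·3^n − 2.

Base case: |S_0| = 4, and 6·3^0 − 2 = 4.
Assume |S_r| = 6·3^r − 2.
Then |S_{r+1}| = 3|S_r| + 4 = 3(6·3^r − 2) + 4 = 6·3^{r+1} − 6 + 4 = 6·3^{r+1} − 2.
This completes the inductive step, so |S_n| = 6·3^n − 2 for all n ≥ 0.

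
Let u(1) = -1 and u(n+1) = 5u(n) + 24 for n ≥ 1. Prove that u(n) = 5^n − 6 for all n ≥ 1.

Base case: u(1) = -1, and 5^1 − 6 = 5 − 6 = -1.
Assume u(j) = 5^j − 6 for some j ≥ 1.
Then u(j+1) = 5u(j) + 24 = 5·(5^j − 6) + 24 = 5^{j+1} − 30 + 24 = 5^{j+1} − 6.
This completes the inductive step, so u(n) = 5^n − 6 for all n ≥ 1.

u(n) = 5^n − 6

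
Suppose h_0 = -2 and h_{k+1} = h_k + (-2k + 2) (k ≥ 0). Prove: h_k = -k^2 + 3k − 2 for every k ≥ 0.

Base case: h_0 = -2, and -0^2 + 3·0 − 2 = -2.
Assume h_r = -r^2 + 3r − 2.
Then h_{r+1} = h_r + (-2r + 2) = (-r^2 + 3r − 2) + (-2r + 2) = -r^2 + r,
and -(r+1)^2 + 3·(r+1) − 2 = -r^2 + r.
By induction, h_k = -k^2 + 3k − 2 for all k ≥ 0.

h_k = -k^2 + 3k − 2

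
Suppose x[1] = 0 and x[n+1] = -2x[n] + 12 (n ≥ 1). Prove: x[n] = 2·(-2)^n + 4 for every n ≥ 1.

Base case: x[1] = 0, and 2·(-2)^1 + 4 = -4 + 4 = 0.
Assume x[m] = 2·(-2)^m + 4 for some m ≥ 1.
Then x[m+1] = -2x[m] + 12 = -2·(2·(-2)^m + 4) + 12 = -4·(-2)^m − 8 + 12 = 2·(-2)^{m+1} + 4.
This completes the inductive step, so x[n] = 2·(-2)^n + 4 for all n ≥ 1.

x[n] = 2·(-2)^n + 4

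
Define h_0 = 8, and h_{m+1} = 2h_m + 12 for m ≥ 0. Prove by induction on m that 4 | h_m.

Base case: h_0 = 8 = 4·2, so 4 | h_0.
Assume 4 | h_j, so h_j = 4t for some integer t.
Then h_{j+1} = 2h_j + 12 = 2·(4t) + 12 = 4(2t + 3), so 4 | h_{j+1}.
Hence 4 | h_m for every m ≥ 0, by induction.

4 | h_m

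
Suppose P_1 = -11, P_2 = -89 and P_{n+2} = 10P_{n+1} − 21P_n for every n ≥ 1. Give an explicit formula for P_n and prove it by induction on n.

Claim: P_n = 3^n − 2·7^n.

Base cases: P_1 = -11 and 3^1 − 2·7^1 = -11; P_2 = -89 and 3^2 − 2·7^2 = -89.
Assume P_j = 3^j − 2·7^j for all 1 ≤ j ≤ r, where r ≥ 2.
Then P_{r+1} = 10P_r − 21P_{r−1} = 10·(3^r − 2·7^r) − 21·(3^{r−1} − 2·7^{r−1}) = (10·3 − 21)3^{r−1} − 2·(10·7 − 21)7^{r−1} = 9·3^{r−1} − 98·7^{r−1} = 3^{r+1} − 2·7^{r+1}.
So the formula holds for r+1, and by strong induction P_n = 3^n − 2·7^n for all n ≥ 1.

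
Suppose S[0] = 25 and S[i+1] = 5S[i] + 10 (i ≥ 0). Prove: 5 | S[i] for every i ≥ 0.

Base case: S[0] = 25 = 5·5, so 5 | S[0].
Assume 5 | S[m], so S[m] = 5t for some integer t.
Then S[m+1] = 5S[m] + 10 = 5·(5t) + 10 = 5(5t + 2), so 5 | S[m+1].
This completes the inductive step, so 5 | S[i] for all i ≥ 0.

5 | S[i]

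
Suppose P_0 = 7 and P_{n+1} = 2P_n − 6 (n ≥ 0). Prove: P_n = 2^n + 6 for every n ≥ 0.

Base case: P_0 = 7, and 2^0 + 6 = 1 + 6 = 7.
Assume P_k = 2^k + 6 for some k ≥ 0.
Then P_{k+1} = 2P_k − 6 = 2·(2^k + 6) − 6 = 2^{k+1} + 12 − 6 = 2^{k+1} + 6.
Hence P_n = 2^n + 6 for every n ≥ 0, by induction.

P_n = 2^n + 6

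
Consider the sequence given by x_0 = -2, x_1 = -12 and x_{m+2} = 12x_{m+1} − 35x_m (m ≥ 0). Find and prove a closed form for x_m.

Claim: x_m = -7^m − 5^m.

Base cases: x_0 = -2 and -7^0 − 5^0 = -2; x_1 = -12 and -7^1 − 5^1 = -12.
Assume x_i = -7^i − 5^i for all 0 ≤ i ≤ j, where j ≥ 1.
Then x_{j+1} = 12x_j − 35x_{j−1} = 12·(-7^j − 5^j) − 35·(-7^{j−1} − 5^{j−1}) = -(12·7 − 35)7^{j−1} − (12·5 − 35)5^{j−1} = -49·7^{j−1} − 25·5^{j−1} = -7^{j+1} − 5^{j+1}.
Hence x_m = -7^m − 5^m for every m ≥ 0, by strong induction.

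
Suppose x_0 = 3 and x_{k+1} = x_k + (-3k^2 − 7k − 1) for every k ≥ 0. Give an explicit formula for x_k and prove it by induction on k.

Claim: x_k = -k^3 − 2k^2 + 2k + 3.

Base case: x_0 = 3, and -0^3 − 2·0^2 + 2·0 + 3 = 3.
Assume x_j = -j^3 − 2j^2 + 2j + 3.
Then x_{j+1} = x_j + (-3j^2 − 7j − 1) = (-j^3 − 2j^2 + 2j + 3) + (-3j^2 − 7j − 1) = -j^3 − 5j^2 − 5j + 2,
and -(j+1)^3 − 2·(j+1)^2 + 2·(j+1) + 3 = -j^3 − 5j^2 − 5j + 2.
Hence x_k = -k^3 − 2k^2 + 2k + 3 for every k ≥ 0, by induction.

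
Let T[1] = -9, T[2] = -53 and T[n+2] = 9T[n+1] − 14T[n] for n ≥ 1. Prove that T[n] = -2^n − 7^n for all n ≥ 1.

Base cases: T[1] = -9 and -2^1 − 7^1 = -9; T[2] = -53 and -2^2 − 7^2 = -53.
Assume T[j] = -2^j − 7^j for all 1 ≤ j ≤ m, where m ≥ 2.
Then T[m+1] = 9T[m] − 14T[m−1] = 9·(-2^m − 7^m) − 14·(-2^{m−1} − 7^{m−1}) = -(9·2 − 14)2^{m−1} − (9·7 − 14)7^{m−1} = -4·2^{m−1} − 49·7^{m−1} = -2^{m+1} − 7^{m+1}.
So the formula holds for m+1, and by strong induction T[n] = -2^n − 7^n for all n ≥ 1.

T[n] = -2^n − 7^n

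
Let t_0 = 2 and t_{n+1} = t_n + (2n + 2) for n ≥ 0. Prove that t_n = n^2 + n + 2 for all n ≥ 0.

Base case: t_0 = 2, and 0^2 + 0 + 2 = 2.
Assume t_j = j^2 + j + 2.
Then t_{j+1} = t_j + (2j + 2) = (j^2 + j + 2) + (2j + 2) = j^2 + 3j + 4,
and (j+1)^2 + (j+1) + 2 = j^2 + 3j + 4.
Hence t_n = n^2 + n + 2 for every n ≥ 0, by induction.

t_n = n^2 + n + 2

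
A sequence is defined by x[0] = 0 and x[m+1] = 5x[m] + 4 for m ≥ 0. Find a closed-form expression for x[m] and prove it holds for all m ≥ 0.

Claim: x[m] = 5^m − 1.

Base case: x[0] = 0, and 5^0 − 1 = 1 − 1 = 0.
Assume x[k] = 5^k − 1 for some k ≥ 0.
Then x[k+1] = 5x[k] + 4 = 5·(5^k − 1) + 4 = 5^{k+1} − 5 + 4 = 5^{k+1} − 1.
This completes the inductive step, so x[m] = 5^m − 1 for all m ≥ 0.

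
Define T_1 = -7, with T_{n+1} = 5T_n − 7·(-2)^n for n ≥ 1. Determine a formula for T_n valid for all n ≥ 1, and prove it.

Claim: T_n = -5^n + (-2)^n.

Base case: T_1 = -7, and -5^1 + (-2)^1 = -5 − 2 = -7.
Assume T_r = -5^r + (-2)^r for some r ≥ 1.
Then T_{r+1} = 5T_r − 7·(-2)^r = 5·(-5^r + (-2)^r) − 7·(-2)^r = -5^{r+1} + 5·(-2)^r − 7·(-2)^r = -5^{r+1} − 2·(-2)^r = -5^{r+1} + (-2)^{r+1}.
Hence T_n = -5^n + (-2)^n for every n ≥ 1, by induction.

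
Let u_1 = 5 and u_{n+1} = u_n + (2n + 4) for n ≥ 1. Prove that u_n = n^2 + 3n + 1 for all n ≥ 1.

Base case: u_1 = 5, and 1^2 + 3·1 + 1 = 5.
Assume u_r = r^2 + 3r + 1.
Then u_{r+1} = u_r + (2r + 4) = (r^2 + 3r + 1) + (2r + 4) = r^2 + 5r + 5,
and (r+1)^2 + 3·(r+1) + 1 = r^2 + 5r + 5.
By induction, u_n = n^2 + 3n + 1 for all n ≥ 1.

u_n = n^2 + 3n + 1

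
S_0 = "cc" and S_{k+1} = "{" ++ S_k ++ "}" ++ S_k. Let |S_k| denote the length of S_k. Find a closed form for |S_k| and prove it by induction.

Claim: |S_k| = 2^{k+2} − 2.

Base case: |S_0| = 2, and 2^{0+2} − 2 = 2.
Assume |S_r| = 2^{r+2} − 2.
Then |S_{r+1}| = 1 + |S_r| + 1 + |S_r| = 2|S_r| + 2 = 2(2^{r+2} − 2) + 2 = 2^{r+3} − 4 + 2 = 2^{r+3} − 2.
This completes the inductive step, so |S_k| = 2^{k+2} − 2 for all k ≥ 0.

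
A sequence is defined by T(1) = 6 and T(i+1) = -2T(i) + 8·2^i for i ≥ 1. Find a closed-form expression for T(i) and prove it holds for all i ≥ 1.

Claim: T(i) = -(-2)^i + 2·2^i.

Base case: T(1) = 6, and -(-2)^1 + 2·2^1 = 2 + 4 = 6.
Assume T(m) = -(-2)^m + 2·2^m for some m ≥ 1.
Then T(m+1) = -2T(m) + 8·2^m = -2·(-(-2)^m + 2·2^m) + 8·2^m = -(-2)^{m+1} − 4·2^m + 8·2^m = -(-2)^{m+1} + 4·2^m = -(-2)^{m+1} + 2·2^{m+1}.
Hence T(i) = -(-2)^i + 2·2^i for every i ≥ 1, by induction.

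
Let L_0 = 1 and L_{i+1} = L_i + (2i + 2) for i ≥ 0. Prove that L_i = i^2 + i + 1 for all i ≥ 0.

Base case: L_0 = 1, and 0^2 + 0 + 1 = 1.
Assume L_k = k^2 + k + 1.
Then L_{k+1} = L_k + (2k + 2) = (k^2 + k + 1) + (2k + 2) = k^2 + 3k + 3,
and (k+1)^2 + (k+1) + 1 = k^2 + 3k + 3.
This completes the inductive step, so L_i = i^2 + i + 1 for all i ≥ 0.

L_i = i^2 + i + 1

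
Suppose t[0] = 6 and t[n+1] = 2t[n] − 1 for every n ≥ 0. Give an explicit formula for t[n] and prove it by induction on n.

Claim: t[n] = 5·2^n + 1.

Base case: t[0] = 6, and 5·2^0 + 1 = 5 + 1 = 6.
Assume t[k] = 5·2^k + 1 for some k ≥ 0.
Then t[k+1] = 2t[k] − 1 = 2·(5·2^k + 1) − 1 = 10·2^k + 2 − 1 = 5·2^{k+1} + 1.
This completes the inductive step, so t[n] = 5·2^n + 1 for all n ≥ 0.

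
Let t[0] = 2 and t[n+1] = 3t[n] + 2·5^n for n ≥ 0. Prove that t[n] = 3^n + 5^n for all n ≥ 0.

Base case: t[0] = 2, and 3^0 + 5^0 = 1 + 1 = 2.
Assume t[k] = 3^k + 5^k for some k ≥ 0.
Then t[k+1] = 3t[k] + 2·5^k = 3·(3^k + 5^k) + 2·5^k = 3^{k+1} + 3·5^k + 2·5^k = 3^{k+1} + 5·5^k = 3^{k+1} + 5^{k+1}.
So the formula holds for k+1, and by induction t[n] = 3^n + 5^n for all n ≥ 0.

t[n] = 3^n + 5^n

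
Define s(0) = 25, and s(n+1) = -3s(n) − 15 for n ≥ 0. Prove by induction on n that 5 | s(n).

Base case: s(0) = 25 = 5·5, so 5 | s(0).
Assume 5 | s(j), so s(j) = 5t for some integer t.
Then s(j+1) = -3s(j) − 15 = -3·(5t) − 15 = 5(-3t − 3), so 5 | s(j+1).
So the property holds for j+1, and by induction 5 | s(n) for all n ≥ 0.

5 | s(n)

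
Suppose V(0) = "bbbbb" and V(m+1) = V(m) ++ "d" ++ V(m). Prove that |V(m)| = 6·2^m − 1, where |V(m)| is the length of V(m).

Base case: |V(0)| = 5, and 6·2^0 − 1 = 5.
Assume |V(j)| = 6·2^j − 1.
Then |V(j+1)| = |V(j)| + 1 + |V(j)| = 2|V(j)| + 1 = 2(6·2^j − 1) + 1 = 6·2^{j+1} − 2 + 1 = 6·2^{j+1} − 1.
By induction, |V(m)| = 6·2^m − 1 for all m ≥ 0.

|V(m)| = 6·2^m − 1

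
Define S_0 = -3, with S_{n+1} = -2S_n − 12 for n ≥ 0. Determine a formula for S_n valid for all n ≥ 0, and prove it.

Claim: S_n = (-2)^n − 4.

Base case: S_0 = -3, and (-2)^0 − 4 = 1 − 4 = -3.
Assume S_m = (-2)^m − 4 for some m ≥ 0.
Then S_{m+1} = -2S_m − 12 = -2·((-2)^m − 4) − 12 = -2·(-2)^m + 8 − 12 = (-2)^{m+1} − 4.
So the formula holds for m+1, and by induction S_n = (-2)^n − 4 for all n ≥ 0.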